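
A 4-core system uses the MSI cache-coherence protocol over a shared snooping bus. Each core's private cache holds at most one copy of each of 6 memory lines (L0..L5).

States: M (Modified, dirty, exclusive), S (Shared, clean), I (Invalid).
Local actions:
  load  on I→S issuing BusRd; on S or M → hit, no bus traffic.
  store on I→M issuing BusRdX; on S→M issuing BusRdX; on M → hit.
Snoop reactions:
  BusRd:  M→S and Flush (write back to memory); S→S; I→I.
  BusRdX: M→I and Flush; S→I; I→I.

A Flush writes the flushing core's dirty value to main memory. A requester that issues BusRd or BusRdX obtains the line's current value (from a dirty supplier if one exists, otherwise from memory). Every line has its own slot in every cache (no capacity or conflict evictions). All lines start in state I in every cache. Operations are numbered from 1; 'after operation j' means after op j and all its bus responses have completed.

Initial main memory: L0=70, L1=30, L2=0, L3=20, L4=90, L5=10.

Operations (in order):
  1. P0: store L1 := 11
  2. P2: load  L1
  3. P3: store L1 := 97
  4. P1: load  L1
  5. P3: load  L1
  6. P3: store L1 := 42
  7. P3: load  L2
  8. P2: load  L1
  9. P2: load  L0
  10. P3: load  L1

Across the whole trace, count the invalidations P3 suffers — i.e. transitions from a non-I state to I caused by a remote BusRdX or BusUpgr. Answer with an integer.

invalidations = 0

step 1: P0: store L1 := 11  ⟶  MIII  (L1)  txn=BusRdX  M[L1]=30
step 2: P2: load  L1  ⟶  SISI  (L1)  txn=BusRd+Flush  M[L1]=11
step 3: P3: store L1 := 97  ⟶  IIIM  (L1)  txn=BusRdX  M[L1]=11
step 4: P1: load  L1  ⟶  ISIS  (L1)  txn=BusRd+Flush  M[L1]=97
step 5: P3: load  L1  ⟶  ISIS  (L1)  txn=∅  M[L1]=97
step 6: P3: store L1 := 42  ⟶  IIIM  (L1)  txn=BusRdX  M[L1]=97
step 7: P3: load  L2  ⟶  IIIS  (L2)  txn=BusRd  M[L2]=0
step 8: P2: load  L1  ⟶  IISS  (L1)  txn=BusRd+Flush  M[L1]=42
step 9: P2: load  L0  ⟶  IISI  (L0)  txn=BusRd  M[L0]=70
step 10: P3: load  L1  ⟶  IISS  (L1)  txn=∅  M[L1]=42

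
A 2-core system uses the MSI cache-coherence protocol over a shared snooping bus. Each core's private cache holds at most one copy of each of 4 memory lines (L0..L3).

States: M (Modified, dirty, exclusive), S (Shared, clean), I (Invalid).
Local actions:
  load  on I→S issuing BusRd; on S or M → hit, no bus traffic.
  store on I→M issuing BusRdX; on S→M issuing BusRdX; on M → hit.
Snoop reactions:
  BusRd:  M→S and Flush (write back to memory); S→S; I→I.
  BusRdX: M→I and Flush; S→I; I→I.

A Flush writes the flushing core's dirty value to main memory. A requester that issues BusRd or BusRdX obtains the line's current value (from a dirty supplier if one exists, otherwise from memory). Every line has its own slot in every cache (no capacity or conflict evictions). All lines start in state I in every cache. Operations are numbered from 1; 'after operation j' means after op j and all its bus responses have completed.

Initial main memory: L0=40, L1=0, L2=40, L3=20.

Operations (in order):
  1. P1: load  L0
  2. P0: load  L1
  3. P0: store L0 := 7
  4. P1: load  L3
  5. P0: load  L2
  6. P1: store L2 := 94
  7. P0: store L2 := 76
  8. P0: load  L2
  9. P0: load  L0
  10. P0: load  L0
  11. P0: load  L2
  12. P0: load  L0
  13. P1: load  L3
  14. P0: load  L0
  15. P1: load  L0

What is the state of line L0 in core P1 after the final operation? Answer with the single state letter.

step 1: P1: load  L0  ⟶  IS  (L0)  txn=BusRd  M[L0]=40
step 2: P0: load  L1  ⟶  SI  (L1)  txn=BusRd  M[L1]=0
step 3: P0: store L0 := 7  ⟶  MI  (L0)  txn=BusRdX  M[L0]=40
step 4: P1: load  L3  ⟶  IS  (L3)  txn=BusRd  M[L3]=20
step 5: P0: load  L2  ⟶  SI  (L2)  txn=BusRd  M[L2]=40
step 6: P1: store L2 := 94  ⟶  IM  (L2)  txn=BusRdX  M[L2]=40
step 7: P0: store L2 := 76  ⟶  MI  (L2)  txn=BusRdX+Flush  M[L2]=94
step 8: P0: load  L2  ⟶  MI  (L2)  txn=∅  M[L2]=94
step 9: P0: load  L0  ⟶  MI  (L0)  txn=∅  M[L0]=40
step 10: P0: load  L0  ⟶  MI  (L0)  txn=∅  M[L0]=40
step 11: P0: load  L2  ⟶  MI  (L2)  txn=∅  M[L2]=94
step 12: P0: load  L0  ⟶  MI  (L0)  txn=∅  M[L0]=40
step 13: P1: load  L3  ⟶  IS  (L3)  txn=∅  M[L3]=20
step 14: P0: load  L0  ⟶  MI  (L0)  txn=∅  M[L0]=40
step 15: P1: load  L0  ⟶  SS  (L0)  txn=BusRd+Flush  M[L0]=7

state = S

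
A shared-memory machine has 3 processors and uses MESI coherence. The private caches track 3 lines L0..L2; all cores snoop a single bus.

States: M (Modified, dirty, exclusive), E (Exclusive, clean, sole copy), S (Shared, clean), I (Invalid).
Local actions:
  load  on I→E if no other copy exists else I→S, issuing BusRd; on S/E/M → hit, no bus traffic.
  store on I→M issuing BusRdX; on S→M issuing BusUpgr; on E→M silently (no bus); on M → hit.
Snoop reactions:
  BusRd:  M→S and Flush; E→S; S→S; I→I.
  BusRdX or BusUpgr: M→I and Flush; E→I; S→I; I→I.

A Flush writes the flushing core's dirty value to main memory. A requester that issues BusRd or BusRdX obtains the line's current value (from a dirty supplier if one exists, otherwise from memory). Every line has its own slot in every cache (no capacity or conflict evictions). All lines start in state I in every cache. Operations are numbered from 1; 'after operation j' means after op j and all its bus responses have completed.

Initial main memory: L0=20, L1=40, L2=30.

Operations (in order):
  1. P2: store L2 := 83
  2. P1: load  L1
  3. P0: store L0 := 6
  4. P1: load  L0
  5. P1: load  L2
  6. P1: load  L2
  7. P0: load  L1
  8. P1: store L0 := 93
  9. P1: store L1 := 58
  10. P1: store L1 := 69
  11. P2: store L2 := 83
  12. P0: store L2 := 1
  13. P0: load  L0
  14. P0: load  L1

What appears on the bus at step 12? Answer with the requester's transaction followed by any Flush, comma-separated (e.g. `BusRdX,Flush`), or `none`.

bus = BusRdX,Flush

[1] P2: store L2 := 83 | P0:I, P1:I, P2:M(83) | bus: BusRdX
[2] P1: load  L1 | P0:I, P1:E(40), P2:I | bus: BusRd
[3] P0: store L0 := 6 | P0:M(6), P1:I, P2:I | bus: BusRdX
[4] P1: load  L0 | P0:S(6), P1:S(6), P2:I | bus: BusRd,Flush
[5] P1: load  L2 | P0:I, P1:S(83), P2:S(83) | bus: BusRd,Flush
[6] P1: load  L2 | P0:I, P1:S(83), P2:S(83) | bus: none
[7] P0: load  L1 | P0:S(40), P1:S(40), P2:I | bus: BusRd
[8] P1: store L0 := 93 | P0:I, P1:M(93), P2:I | bus: BusUpgr
[9] P1: store L1 := 58 | P0:I, P1:M(58), P2:I | bus: BusUpgr
[10] P1: store L1 := 69 | P0:I, P1:M(69), P2:I | bus: none
[11] P2: store L2 := 83 | P0:I, P1:I, P2:M(83) | bus: BusUpgr
[12] P0: store L2 := 1 | P0:M(1), P1:I, P2:I | bus: BusRdX,Flush
[13] P0: load  L0 | P0:S(93), P1:S(93), P2:I | bus: BusRd,Flush
[14] P0: load  L1 | P0:S(69), P1:S(69), P2:I | bus: BusRd,Flush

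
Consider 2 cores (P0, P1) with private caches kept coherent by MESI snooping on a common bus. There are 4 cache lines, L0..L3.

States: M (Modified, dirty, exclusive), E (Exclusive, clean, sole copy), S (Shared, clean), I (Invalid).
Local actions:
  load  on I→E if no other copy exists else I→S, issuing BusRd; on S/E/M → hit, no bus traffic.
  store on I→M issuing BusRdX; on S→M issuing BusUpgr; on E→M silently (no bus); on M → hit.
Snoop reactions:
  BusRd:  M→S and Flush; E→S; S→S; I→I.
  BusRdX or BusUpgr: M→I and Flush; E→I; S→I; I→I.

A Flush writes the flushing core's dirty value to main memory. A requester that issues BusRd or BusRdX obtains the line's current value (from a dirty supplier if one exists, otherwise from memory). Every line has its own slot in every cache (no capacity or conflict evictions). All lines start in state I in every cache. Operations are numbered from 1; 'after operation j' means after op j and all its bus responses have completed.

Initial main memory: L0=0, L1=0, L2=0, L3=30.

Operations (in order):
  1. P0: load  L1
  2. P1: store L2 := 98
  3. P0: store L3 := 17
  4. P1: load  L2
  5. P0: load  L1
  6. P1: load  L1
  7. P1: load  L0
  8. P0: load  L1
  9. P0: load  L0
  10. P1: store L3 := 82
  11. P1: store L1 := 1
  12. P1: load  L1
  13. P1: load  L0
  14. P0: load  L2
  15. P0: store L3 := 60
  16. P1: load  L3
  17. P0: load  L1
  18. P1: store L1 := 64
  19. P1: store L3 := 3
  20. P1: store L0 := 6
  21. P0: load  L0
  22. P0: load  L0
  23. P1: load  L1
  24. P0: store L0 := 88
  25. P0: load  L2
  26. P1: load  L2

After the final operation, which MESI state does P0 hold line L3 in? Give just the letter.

[1] P0: load  L1 | P0:E(0), P1:I | bus: BusRd
[2] P1: store L2 := 98 | P0:I, P1:M(98) | bus: BusRdX
[3] P0: store L3 := 17 | P0:M(17), P1:I | bus: BusRdX
[4] P1: load  L2 | P0:I, P1:M(98) | bus: none
[5] P0: load  L1 | P0:E(0), P1:I | bus: none
[6] P1: load  L1 | P0:S(0), P1:S(0) | bus: BusRd
[7] P1: load  L0 | P0:I, P1:E(0) | bus: BusRd
[8] P0: load  L1 | P0:S(0), P1:S(0) | bus: none
[9] P0: load  L0 | P0:S(0), P1:S(0) | bus: BusRd
[10] P1: store L3 := 82 | P0:I, P1:M(82) | bus: BusRdX,Flush
[11] P1: store L1 := 1 | P0:I, P1:M(1) | bus: BusUpgr
[12] P1: load  L1 | P0:I, P1:M(1) | bus: none
[13] P1: load  L0 | P0:S(0), P1:S(0) | bus: none
[14] P0: load  L2 | P0:S(98), P1:S(98) | bus: BusRd,Flush
[15] P0: store L3 := 60 | P0:M(60), P1:I | bus: BusRdX,Flush
[16] P1: load  L3 | P0:S(60), P1:S(60) | bus: BusRd,Flush
[17] P0: load  L1 | P0:S(1), P1:S(1) | bus: BusRd,Flush
[18] P1: store L1 := 64 | P0:I, P1:M(64) | bus: BusUpgr
[19] P1: store L3 := 3 | P0:I, P1:M(3) | bus: BusUpgr
[20] P1: store L0 := 6 | P0:I, P1:M(6) | bus: BusUpgr
[21] P0: load  L0 | P0:S(6), P1:S(6) | bus: BusRd,Flush
[22] P0: load  L0 | P0:S(6), P1:S(6) | bus: none
[23] P1: load  L1 | P0:I, P1:M(64) | bus: none
[24] P0: store L0 := 88 | P0:M(88), P1:I | bus: BusUpgr
[25] P0: load  L2 | P0:S(98), P1:S(98) | bus: none
[26] P1: load  L2 | P0:S(98), P1:S(98) | bus: none

state = I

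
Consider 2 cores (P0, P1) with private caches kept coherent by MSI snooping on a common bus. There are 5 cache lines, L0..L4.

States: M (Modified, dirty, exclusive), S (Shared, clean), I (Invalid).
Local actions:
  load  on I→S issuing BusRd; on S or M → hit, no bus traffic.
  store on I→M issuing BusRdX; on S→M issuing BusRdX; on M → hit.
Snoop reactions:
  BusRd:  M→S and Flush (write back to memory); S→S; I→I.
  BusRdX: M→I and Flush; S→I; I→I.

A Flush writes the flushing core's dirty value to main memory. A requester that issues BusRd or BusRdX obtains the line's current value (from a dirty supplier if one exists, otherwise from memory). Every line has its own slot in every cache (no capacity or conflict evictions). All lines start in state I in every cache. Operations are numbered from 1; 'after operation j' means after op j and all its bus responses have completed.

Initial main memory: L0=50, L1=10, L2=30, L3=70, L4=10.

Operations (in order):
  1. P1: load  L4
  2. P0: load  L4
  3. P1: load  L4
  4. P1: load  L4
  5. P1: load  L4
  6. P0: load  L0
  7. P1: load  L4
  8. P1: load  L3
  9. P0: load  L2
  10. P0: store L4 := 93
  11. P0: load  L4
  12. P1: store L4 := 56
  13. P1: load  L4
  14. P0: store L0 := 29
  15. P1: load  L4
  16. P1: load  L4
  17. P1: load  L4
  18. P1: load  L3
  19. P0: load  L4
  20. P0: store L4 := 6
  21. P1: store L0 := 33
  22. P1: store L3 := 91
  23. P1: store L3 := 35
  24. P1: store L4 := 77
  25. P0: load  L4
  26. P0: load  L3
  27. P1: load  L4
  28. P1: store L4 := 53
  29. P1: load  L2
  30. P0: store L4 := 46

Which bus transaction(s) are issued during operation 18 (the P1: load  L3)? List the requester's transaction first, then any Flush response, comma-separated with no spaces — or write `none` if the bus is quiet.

bus = none

1. P1: load  L4  bus=[BusRd]  L4: P0=I P1=S  mem[L4]=10
2. P0: load  L4  bus=[BusRd]  L4: P0=S P1=S  mem[L4]=10
3. P1: load  L4  bus=[-]  L4: P0=S P1=S  mem[L4]=10
4. P1: load  L4  bus=[-]  L4: P0=S P1=S  mem[L4]=10
5. P1: load  L4  bus=[-]  L4: P0=S P1=S  mem[L4]=10
6. P0: load  L0  bus=[BusRd]  L0: P0=S P1=I  mem[L0]=50
7. P1: load  L4  bus=[-]  L4: P0=S P1=S  mem[L4]=10
8. P1: load  L3  bus=[BusRd]  L3: P0=I P1=S  mem[L3]=70
9. P0: load  L2  bus=[BusRd]  L2: P0=S P1=I  mem[L2]=30
10. P0: store L4 := 93  bus=[BusRdX]  L4: P0=M P1=I  mem[L4]=10
11. P0: load  L4  bus=[-]  L4: P0=M P1=I  mem[L4]=10
12. P1: store L4 := 56  bus=[BusRdX,Flush]  L4: P0=I P1=M  mem[L4]=93
13. P1: load  L4  bus=[-]  L4: P0=I P1=M  mem[L4]=93
14. P0: store L0 := 29  bus=[BusRdX]  L0: P0=M P1=I  mem[L0]=50
15. P1: load  L4  bus=[-]  L4: P0=I P1=M  mem[L4]=93
16. P1: load  L4  bus=[-]  L4: P0=I P1=M  mem[L4]=93
17. P1: load  L4  bus=[-]  L4: P0=I P1=M  mem[L4]=93
18. P1: load  L3  bus=[-]  L3: P0=I P1=S  mem[L3]=70
19. P0: load  L4  bus=[BusRd,Flush]  L4: P0=S P1=S  mem[L4]=56
20. P0: store L4 := 6  bus=[BusRdX]  L4: P0=M P1=I  mem[L4]=56
21. P1: store L0 := 33  bus=[BusRdX,Flush]  L0: P0=I P1=M  mem[L0]=29
22. P1: store L3 := 91  bus=[BusRdX]  L3: P0=I P1=M  mem[L3]=70
23. P1: store L3 := 35  bus=[-]  L3: P0=I P1=M  mem[L3]=70
24. P1: store L4 := 77  bus=[BusRdX,Flush]  L4: P0=I P1=M  mem[L4]=6
25. P0: load  L4  bus=[BusRd,Flush]  L4: P0=S P1=S  mem[L4]=77
26. P0: load  L3  bus=[BusRd,Flush]  L3: P0=S P1=S  mem[L3]=35
27. P1: load  L4  bus=[-]  L4: P0=S P1=S  mem[L4]=77
28. P1: store L4 := 53  bus=[BusRdX]  L4: P0=I P1=M  mem[L4]=77
29. P1: load  L2  bus=[BusRd]  L2: P0=S P1=S  mem[L2]=30
30. P0: store L4 := 46  bus=[BusRdX,Flush]  L4: P0=M P1=I  mem[L4]=53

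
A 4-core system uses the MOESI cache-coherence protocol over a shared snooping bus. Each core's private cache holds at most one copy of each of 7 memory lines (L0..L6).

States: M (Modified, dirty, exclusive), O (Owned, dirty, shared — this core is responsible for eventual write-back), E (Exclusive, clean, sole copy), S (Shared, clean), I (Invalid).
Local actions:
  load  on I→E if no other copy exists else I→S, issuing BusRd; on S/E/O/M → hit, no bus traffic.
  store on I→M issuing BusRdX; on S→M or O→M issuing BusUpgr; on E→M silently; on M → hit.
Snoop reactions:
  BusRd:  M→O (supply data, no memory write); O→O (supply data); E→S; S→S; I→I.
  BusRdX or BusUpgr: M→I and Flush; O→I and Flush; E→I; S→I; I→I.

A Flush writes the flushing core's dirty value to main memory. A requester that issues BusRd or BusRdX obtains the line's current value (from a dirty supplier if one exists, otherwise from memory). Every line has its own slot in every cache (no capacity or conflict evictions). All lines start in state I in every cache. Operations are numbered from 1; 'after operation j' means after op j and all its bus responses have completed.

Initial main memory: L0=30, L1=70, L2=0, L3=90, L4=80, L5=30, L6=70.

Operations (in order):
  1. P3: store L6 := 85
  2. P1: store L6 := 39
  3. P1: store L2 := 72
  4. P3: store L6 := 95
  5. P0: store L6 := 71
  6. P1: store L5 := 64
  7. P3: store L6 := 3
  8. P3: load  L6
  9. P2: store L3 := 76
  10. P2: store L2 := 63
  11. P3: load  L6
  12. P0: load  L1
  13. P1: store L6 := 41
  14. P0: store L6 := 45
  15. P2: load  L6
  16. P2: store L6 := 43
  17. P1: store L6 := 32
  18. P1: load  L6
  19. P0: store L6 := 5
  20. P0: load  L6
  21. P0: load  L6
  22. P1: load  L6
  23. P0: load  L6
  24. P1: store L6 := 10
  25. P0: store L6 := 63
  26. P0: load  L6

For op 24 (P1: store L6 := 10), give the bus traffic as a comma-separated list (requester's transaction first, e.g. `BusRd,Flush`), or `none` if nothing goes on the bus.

bus = BusUpgr,Flush

[1] P3: store L6 := 85 | P0:I, P1:I, P2:I, P3:M(85) | bus: BusRdX
[2] P1: store L6 := 39 | P0:I, P1:M(39), P2:I, P3:I | bus: BusRdX,Flush
[3] P1: store L2 := 72 | P0:I, P1:M(72), P2:I, P3:I | bus: BusRdX
[4] P3: store L6 := 95 | P0:I, P1:I, P2:I, P3:M(95) | bus: BusRdX,Flush
[5] P0: store L6 := 71 | P0:M(71), P1:I, P2:I, P3:I | bus: BusRdX,Flush
[6] P1: store L5 := 64 | P0:I, P1:M(64), P2:I, P3:I | bus: BusRdX
[7] P3: store L6 := 3 | P0:I, P1:I, P2:I, P3:M(3) | bus: BusRdX,Flush
[8] P3: load  L6 | P0:I, P1:I, P2:I, P3:M(3) | bus: none
[9] P2: store L3 := 76 | P0:I, P1:I, P2:M(76), P3:I | bus: BusRdX
[10] P2: store L2 := 63 | P0:I, P1:I, P2:M(63), P3:I | bus: BusRdX,Flush
[11] P3: load  L6 | P0:I, P1:I, P2:I, P3:M(3) | bus: none
[12] P0: load  L1 | P0:E(70), P1:I, P2:I, P3:I | bus: BusRd
[13] P1: store L6 := 41 | P0:I, P1:M(41), P2:I, P3:I | bus: BusRdX,Flush
[14] P0: store L6 := 45 | P0:M(45), P1:I, P2:I, P3:I | bus: BusRdX,Flush
[15] P2: load  L6 | P0:O(45), P1:I, P2:S(45), P3:I | bus: BusRd
[16] P2: store L6 := 43 | P0:I, P1:I, P2:M(43), P3:I | bus: BusUpgr,Flush
[17] P1: store L6 := 32 | P0:I, P1:M(32), P2:I, P3:I | bus: BusRdX,Flush
[18] P1: load  L6 | P0:I, P1:M(32), P2:I, P3:I | bus: none
[19] P0: store L6 := 5 | P0:M(5), P1:I, P2:I, P3:I | bus: BusRdX,Flush
[20] P0: load  L6 | P0:M(5), P1:I, P2:I, P3:I | bus: none
[21] P0: load  L6 | P0:M(5), P1:I, P2:I, P3:I | bus: none
[22] P1: load  L6 | P0:O(5), P1:S(5), P2:I, P3:I | bus: BusRd
[23] P0: load  L6 | P0:O(5), P1:S(5), P2:I, P3:I | bus: none
[24] P1: store L6 := 10 | P0:I, P1:M(10), P2:I, P3:I | bus: BusUpgr,Flush
[25] P0: store L6 := 63 | P0:M(63), P1:I, P2:I, P3:I | bus: BusRdX,Flush
[26] P0: load  L6 | P0:M(63), P1:I, P2:I, P3:I | bus: none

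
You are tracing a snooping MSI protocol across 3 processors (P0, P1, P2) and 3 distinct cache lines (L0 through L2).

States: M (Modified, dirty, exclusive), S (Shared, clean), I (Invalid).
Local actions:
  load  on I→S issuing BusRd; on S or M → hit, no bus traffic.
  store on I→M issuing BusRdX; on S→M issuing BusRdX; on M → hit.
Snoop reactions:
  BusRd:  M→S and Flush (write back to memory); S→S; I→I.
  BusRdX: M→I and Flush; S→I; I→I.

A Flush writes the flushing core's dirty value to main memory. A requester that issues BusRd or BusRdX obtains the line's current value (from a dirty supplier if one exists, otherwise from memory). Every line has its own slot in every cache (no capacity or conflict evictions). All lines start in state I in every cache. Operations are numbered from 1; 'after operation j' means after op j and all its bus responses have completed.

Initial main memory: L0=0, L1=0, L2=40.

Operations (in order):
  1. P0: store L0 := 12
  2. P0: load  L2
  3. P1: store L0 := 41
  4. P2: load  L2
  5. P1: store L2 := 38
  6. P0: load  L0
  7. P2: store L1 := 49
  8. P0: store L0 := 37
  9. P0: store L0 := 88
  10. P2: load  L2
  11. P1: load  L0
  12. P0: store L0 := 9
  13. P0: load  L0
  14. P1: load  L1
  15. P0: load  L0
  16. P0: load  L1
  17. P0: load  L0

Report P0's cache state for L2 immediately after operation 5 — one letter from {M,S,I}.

state = I

step 1: P0: store L0 := 12  ⟶  MII  (L0)  txn=BusRdX  M[L0]=0
step 2: P0: load  L2  ⟶  SII  (L2)  txn=BusRd  M[L2]=40
step 3: P1: store L0 := 41  ⟶  IMI  (L0)  txn=BusRdX+Flush  M[L0]=12
step 4: P2: load  L2  ⟶  SIS  (L2)  txn=BusRd  M[L2]=40
step 5: P1: store L2 := 38  ⟶  IMI  (L2)  txn=BusRdX  M[L2]=40
step 6: P0: load  L0  ⟶  SSI  (L0)  txn=BusRd+Flush  M[L0]=41
step 7: P2: store L1 := 49  ⟶  IIM  (L1)  txn=BusRdX  M[L1]=0
step 8: P0: store L0 := 37  ⟶  MII  (L0)  txn=BusRdX  M[L0]=41
step 9: P0: store L0 := 88  ⟶  MII  (L0)  txn=∅  M[L0]=41
step 10: P2: load  L2  ⟶  ISS  (L2)  txn=BusRd+Flush  M[L2]=38
step 11: P1: load  L0  ⟶  SSI  (L0)  txn=BusRd+Flush  M[L0]=88
step 12: P0: store L0 := 9  ⟶  MII  (L0)  txn=BusRdX  M[L0]=88
step 13: P0: load  L0  ⟶  MII  (L0)  txn=∅  M[L0]=88
step 14: P1: load  L1  ⟶  ISS  (L1)  txn=BusRd+Flush  M[L1]=49
step 15: P0: load  L0  ⟶  MII  (L0)  txn=∅  M[L0]=88
step 16: P0: load  L1  ⟶  SSS  (L1)  txn=BusRd  M[L1]=49
step 17: P0: load  L0  ⟶  MII  (L0)  txn=∅  M[L0]=88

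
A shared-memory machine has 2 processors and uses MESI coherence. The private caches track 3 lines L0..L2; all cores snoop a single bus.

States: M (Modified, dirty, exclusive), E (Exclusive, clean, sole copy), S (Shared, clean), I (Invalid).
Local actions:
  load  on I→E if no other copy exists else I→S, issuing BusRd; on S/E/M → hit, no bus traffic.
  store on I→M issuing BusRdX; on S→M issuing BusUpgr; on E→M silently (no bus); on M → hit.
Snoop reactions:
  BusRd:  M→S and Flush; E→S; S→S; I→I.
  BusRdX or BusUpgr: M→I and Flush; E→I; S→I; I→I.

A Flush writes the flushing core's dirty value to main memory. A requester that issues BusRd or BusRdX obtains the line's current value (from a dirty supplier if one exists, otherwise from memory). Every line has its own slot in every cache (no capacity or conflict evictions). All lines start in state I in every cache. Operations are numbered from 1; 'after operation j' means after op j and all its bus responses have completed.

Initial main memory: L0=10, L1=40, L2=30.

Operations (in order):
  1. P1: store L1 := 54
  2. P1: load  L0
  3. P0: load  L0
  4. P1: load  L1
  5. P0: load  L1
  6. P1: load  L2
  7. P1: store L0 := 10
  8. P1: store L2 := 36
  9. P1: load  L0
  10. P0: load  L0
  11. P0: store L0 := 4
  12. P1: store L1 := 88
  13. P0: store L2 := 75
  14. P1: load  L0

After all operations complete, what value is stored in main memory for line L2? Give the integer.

memory[L2] = 36

[1] P1: store L1 := 54 | P0:I, P1:M(54) | bus: BusRdX
[2] P1: load  L0 | P0:I, P1:E(10) | bus: BusRd
[3] P0: load  L0 | P0:S(10), P1:S(10) | bus: BusRd
[4] P1: load  L1 | P0:I, P1:M(54) | bus: none
[5] P0: load  L1 | P0:S(54), P1:S(54) | bus: BusRd,Flush
[6] P1: load  L2 | P0:I, P1:E(30) | bus: BusRd
[7] P1: store L0 := 10 | P0:I, P1:M(10) | bus: BusUpgr
[8] P1: store L2 := 36 | P0:I, P1:M(36) | bus: none
[9] P1: load  L0 | P0:I, P1:M(10) | bus: none
[10] P0: load  L0 | P0:S(10), P1:S(10) | bus: BusRd,Flush
[11] P0: store L0 := 4 | P0:M(4), P1:I | bus: BusUpgr
[12] P1: store L1 := 88 | P0:I, P1:M(88) | bus: BusUpgr
[13] P0: store L2 := 75 | P0:M(75), P1:I | bus: BusRdX,Flush
[14] P1: load  L0 | P0:S(4), P1:S(4) | bus: BusRd,Flush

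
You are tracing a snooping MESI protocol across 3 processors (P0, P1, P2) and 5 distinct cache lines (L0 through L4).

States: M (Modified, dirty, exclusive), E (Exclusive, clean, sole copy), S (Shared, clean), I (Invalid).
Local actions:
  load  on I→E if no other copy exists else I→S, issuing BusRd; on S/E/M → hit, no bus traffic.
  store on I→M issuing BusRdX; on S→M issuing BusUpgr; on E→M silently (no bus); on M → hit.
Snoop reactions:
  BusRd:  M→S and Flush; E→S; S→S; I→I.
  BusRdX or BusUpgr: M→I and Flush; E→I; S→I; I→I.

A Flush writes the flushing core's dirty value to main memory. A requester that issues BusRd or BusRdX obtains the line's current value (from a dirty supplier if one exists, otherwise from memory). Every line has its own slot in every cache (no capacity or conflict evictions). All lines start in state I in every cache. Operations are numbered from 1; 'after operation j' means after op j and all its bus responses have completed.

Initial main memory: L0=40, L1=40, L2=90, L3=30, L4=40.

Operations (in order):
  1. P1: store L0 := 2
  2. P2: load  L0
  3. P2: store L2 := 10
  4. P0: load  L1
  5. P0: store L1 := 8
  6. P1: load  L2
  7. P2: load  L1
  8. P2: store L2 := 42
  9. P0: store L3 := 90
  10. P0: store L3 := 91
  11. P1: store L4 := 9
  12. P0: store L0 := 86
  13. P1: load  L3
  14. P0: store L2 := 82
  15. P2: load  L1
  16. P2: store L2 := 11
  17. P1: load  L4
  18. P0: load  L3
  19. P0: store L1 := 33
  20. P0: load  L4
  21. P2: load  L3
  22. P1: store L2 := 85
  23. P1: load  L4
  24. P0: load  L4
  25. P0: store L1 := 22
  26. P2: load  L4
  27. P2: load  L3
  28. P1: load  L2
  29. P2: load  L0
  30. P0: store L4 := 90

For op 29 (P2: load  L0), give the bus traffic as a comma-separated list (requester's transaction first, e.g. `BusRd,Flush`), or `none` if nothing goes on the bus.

step 1: P1: store L0 := 2  ⟶  IMI  (L0)  txn=BusRdX  M[L0]=40
step 2: P2: load  L0  ⟶  ISS  (L0)  txn=BusRd+Flush  M[L0]=2
step 3: P2: store L2 := 10  ⟶  IIM  (L2)  txn=BusRdX  M[L2]=90
step 4: P0: load  L1  ⟶  EII  (L1)  txn=BusRd  M[L1]=40
step 5: P0: store L1 := 8  ⟶  MII  (L1)  txn=∅  M[L1]=40
step 6: P1: load  L2  ⟶  ISS  (L2)  txn=BusRd+Flush  M[L2]=10
step 7: P2: load  L1  ⟶  SIS  (L1)  txn=BusRd+Flush  M[L1]=8
step 8: P2: store L2 := 42  ⟶  IIM  (L2)  txn=BusUpgr  M[L2]=10
step 9: P0: store L3 := 90  ⟶  MII  (L3)  txn=BusRdX  M[L3]=30
step 10: P0: store L3 := 91  ⟶  MII  (L3)  txn=∅  M[L3]=30
step 11: P1: store L4 := 9  ⟶  IMI  (L4)  txn=BusRdX  M[L4]=40
step 12: P0: store L0 := 86  ⟶  MII  (L0)  txn=BusRdX  M[L0]=2
step 13: P1: load  L3  ⟶  SSI  (L3)  txn=BusRd+Flush  M[L3]=91
step 14: P0: store L2 := 82  ⟶  MII  (L2)  txn=BusRdX+Flush  M[L2]=42
step 15: P2: load  L1  ⟶  SIS  (L1)  txn=∅  M[L1]=8
step 16: P2: store L2 := 11  ⟶  IIM  (L2)  txn=BusRdX+Flush  M[L2]=82
step 17: P1: load  L4  ⟶  IMI  (L4)  txn=∅  M[L4]=40
step 18: P0: load  L3  ⟶  SSI  (L3)  txn=∅  M[L3]=91
step 19: P0: store L1 := 33  ⟶  MII  (L1)  txn=BusUpgr  M[L1]=8
step 20: P0: load  L4  ⟶  SSI  (L4)  txn=BusRd+Flush  M[L4]=9
step 21: P2: load  L3  ⟶  SSS  (L3)  txn=BusRd  M[L3]=91
step 22: P1: store L2 := 85  ⟶  IMI  (L2)  txn=BusRdX+Flush  M[L2]=11
step 23: P1: load  L4  ⟶  SSI  (L4)  txn=∅  M[L4]=9
step 24: P0: load  L4  ⟶  SSI  (L4)  txn=∅  M[L4]=9
step 25: P0: store L1 := 22  ⟶  MII  (L1)  txn=∅  M[L1]=8
step 26: P2: load  L4  ⟶  SSS  (L4)  txn=BusRd  M[L4]=9
step 27: P2: load  L3  ⟶  SSS  (L3)  txn=∅  M[L3]=91
step 28: P1: load  L2  ⟶  IMI  (L2)  txn=∅  M[L2]=11
step 29: P2: load  L0  ⟶  SIS  (L0)  txn=BusRd+Flush  M[L0]=86
step 30: P0: store L4 := 90  ⟶  MII  (L4)  txn=BusUpgr  M[L4]=9

bus = BusRd,Flush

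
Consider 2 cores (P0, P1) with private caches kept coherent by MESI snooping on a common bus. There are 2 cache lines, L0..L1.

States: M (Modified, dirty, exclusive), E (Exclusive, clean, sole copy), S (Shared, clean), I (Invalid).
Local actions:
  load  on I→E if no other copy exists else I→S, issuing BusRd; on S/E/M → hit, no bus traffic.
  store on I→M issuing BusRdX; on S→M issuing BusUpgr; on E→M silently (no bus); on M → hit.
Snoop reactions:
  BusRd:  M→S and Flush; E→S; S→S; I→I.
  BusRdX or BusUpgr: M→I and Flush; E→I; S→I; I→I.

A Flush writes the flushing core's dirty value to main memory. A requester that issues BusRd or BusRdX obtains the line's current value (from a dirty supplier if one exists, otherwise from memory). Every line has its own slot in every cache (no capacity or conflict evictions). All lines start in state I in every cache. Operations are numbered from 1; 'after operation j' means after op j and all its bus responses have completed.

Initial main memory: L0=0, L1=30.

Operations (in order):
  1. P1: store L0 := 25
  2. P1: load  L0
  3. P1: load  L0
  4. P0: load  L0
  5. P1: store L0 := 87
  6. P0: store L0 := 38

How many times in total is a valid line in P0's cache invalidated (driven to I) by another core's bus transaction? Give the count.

invalidations = 1

[1] P1: store L0 := 25 | P0:I, P1:M(25) | bus: BusRdX
[2] P1: load  L0 | P0:I, P1:M(25) | bus: none
[3] P1: load  L0 | P0:I, P1:M(25) | bus: none
[4] P0: load  L0 | P0:S(25), P1:S(25) | bus: BusRd,Flush
[5] P1: store L0 := 87 | P0:I, P1:M(87) | bus: BusUpgr
[6] P0: store L0 := 38 | P0:M(38), P1:I | bus: BusRdX,Flush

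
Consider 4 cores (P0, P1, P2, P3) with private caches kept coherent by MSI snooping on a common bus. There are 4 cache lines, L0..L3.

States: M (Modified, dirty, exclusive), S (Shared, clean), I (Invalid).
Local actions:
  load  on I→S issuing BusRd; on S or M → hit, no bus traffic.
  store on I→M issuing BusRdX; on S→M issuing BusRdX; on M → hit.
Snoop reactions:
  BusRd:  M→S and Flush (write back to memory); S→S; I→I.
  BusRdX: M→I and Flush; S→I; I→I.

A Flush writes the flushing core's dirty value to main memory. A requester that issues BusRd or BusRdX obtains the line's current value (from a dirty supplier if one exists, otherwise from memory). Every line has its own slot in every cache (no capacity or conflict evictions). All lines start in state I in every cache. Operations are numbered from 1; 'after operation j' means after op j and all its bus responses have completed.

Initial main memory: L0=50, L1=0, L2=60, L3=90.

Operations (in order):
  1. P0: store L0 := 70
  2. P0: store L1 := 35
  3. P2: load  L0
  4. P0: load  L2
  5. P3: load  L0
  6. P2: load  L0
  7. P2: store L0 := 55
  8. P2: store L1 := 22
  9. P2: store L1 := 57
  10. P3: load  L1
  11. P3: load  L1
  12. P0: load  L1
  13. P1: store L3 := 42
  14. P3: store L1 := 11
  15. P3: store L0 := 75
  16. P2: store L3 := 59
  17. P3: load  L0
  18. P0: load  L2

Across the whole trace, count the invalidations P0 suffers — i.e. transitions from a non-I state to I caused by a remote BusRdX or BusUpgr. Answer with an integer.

invalidations = 3

step 1: P0: store L0 := 70  ⟶  MIII  (L0)  txn=BusRdX  M[L0]=50
step 2: P0: store L1 := 35  ⟶  MIII  (L1)  txn=BusRdX  M[L1]=0
step 3: P2: load  L0  ⟶  SISI  (L0)  txn=BusRd+Flush  M[L0]=70
step 4: P0: load  L2  ⟶  SIII  (L2)  txn=BusRd  M[L2]=60
step 5: P3: load  L0  ⟶  SISS  (L0)  txn=BusRd  M[L0]=70
step 6: P2: load  L0  ⟶  SISS  (L0)  txn=∅  M[L0]=70
step 7: P2: store L0 := 55  ⟶  IIMI  (L0)  txn=BusRdX  M[L0]=70
step 8: P2: store L1 := 22  ⟶  IIMI  (L1)  txn=BusRdX+Flush  M[L1]=35
step 9: P2: store L1 := 57  ⟶  IIMI  (L1)  txn=∅  M[L1]=35
step 10: P3: load  L1  ⟶  IISS  (L1)  txn=BusRd+Flush  M[L1]=57
step 11: P3: load  L1  ⟶  IISS  (L1)  txn=∅  M[L1]=57
step 12: P0: load  L1  ⟶  SISS  (L1)  txn=BusRd  M[L1]=57
step 13: P1: store L3 := 42  ⟶  IMII  (L3)  txn=BusRdX  M[L3]=90
step 14: P3: store L1 := 11  ⟶  IIIM  (L1)  txn=BusRdX  M[L1]=57
step 15: P3: store L0 := 75  ⟶  IIIM  (L0)  txn=BusRdX+Flush  M[L0]=55
step 16: P2: store L3 := 59  ⟶  IIMI  (L3)  txn=BusRdX+Flush  M[L3]=42
step 17: P3: load  L0  ⟶  IIIM  (L0)  txn=∅  M[L0]=55
step 18: P0: load  L2  ⟶  SIII  (L2)  txn=∅  M[L2]=60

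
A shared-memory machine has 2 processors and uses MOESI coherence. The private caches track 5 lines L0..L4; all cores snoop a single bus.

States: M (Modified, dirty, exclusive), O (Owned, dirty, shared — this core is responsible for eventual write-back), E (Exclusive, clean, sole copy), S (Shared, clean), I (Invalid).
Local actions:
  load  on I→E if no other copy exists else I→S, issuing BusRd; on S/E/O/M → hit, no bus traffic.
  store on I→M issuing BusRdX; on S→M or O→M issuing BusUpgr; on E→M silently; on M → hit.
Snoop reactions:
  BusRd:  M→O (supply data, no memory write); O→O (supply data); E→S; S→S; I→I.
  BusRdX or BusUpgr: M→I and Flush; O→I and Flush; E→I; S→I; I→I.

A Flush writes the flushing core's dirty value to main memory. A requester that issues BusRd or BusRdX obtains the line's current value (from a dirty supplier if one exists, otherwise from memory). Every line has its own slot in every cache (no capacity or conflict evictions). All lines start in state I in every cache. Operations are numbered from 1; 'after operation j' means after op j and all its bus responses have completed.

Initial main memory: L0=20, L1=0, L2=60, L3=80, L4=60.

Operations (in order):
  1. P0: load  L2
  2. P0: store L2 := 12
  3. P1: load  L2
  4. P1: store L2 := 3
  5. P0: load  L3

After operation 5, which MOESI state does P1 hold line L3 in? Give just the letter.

state = I

1. P0: load  L2  bus=[BusRd]  L2: P0=E P1=I  mem[L2]=60
2. P0: store L2 := 12  bus=[-]  L2: P0=M P1=I  mem[L2]=60
3. P1: load  L2  bus=[BusRd]  L2: P0=O P1=S  mem[L2]=60
4. P1: store L2 := 3  bus=[BusUpgr,Flush]  L2: P0=I P1=M  mem[L2]=12
5. P0: load  L3  bus=[BusRd]  L3: P0=E P1=I  mem[L3]=80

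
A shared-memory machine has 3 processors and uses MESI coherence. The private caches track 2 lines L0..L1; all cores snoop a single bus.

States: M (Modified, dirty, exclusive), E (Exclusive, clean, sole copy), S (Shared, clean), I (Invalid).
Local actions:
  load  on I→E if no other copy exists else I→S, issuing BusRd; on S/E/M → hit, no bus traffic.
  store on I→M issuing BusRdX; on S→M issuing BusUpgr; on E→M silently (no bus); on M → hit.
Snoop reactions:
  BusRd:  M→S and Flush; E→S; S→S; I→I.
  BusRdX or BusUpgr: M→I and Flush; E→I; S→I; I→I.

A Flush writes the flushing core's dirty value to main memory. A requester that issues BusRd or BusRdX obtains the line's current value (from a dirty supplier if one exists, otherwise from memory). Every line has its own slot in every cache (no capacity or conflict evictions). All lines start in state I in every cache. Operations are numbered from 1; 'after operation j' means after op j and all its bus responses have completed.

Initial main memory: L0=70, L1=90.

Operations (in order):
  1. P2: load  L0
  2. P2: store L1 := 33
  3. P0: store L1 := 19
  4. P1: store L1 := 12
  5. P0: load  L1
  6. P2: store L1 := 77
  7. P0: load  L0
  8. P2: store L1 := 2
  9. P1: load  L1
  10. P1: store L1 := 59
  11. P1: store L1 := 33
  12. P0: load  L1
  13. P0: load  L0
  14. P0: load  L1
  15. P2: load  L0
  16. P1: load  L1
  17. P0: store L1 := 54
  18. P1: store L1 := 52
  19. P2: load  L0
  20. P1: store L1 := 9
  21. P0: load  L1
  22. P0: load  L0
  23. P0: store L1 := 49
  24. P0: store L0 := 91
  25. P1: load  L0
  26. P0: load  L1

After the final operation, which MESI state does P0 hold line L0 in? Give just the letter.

state = S

[1] P2: load  L0 | P0:I, P1:I, P2:E(70) | bus: BusRd
[2] P2: store L1 := 33 | P0:I, P1:I, P2:M(33) | bus: BusRdX
[3] P0: store L1 := 19 | P0:M(19), P1:I, P2:I | bus: BusRdX,Flush
[4] P1: store L1 := 12 | P0:I, P1:M(12), P2:I | bus: BusRdX,Flush
[5] P0: load  L1 | P0:S(12), P1:S(12), P2:I | bus: BusRd,Flush
[6] P2: store L1 := 77 | P0:I, P1:I, P2:M(77) | bus: BusRdX
[7] P0: load  L0 | P0:S(70), P1:I, P2:S(70) | bus: BusRd
[8] P2: store L1 := 2 | P0:I, P1:I, P2:M(2) | bus: none
[9] P1: load  L1 | P0:I, P1:S(2), P2:S(2) | bus: BusRd,Flush
[10] P1: store L1 := 59 | P0:I, P1:M(59), P2:I | bus: BusUpgr
[11] P1: store L1 := 33 | P0:I, P1:M(33), P2:I | bus: none
[12] P0: load  L1 | P0:S(33), P1:S(33), P2:I | bus: BusRd,Flush
[13] P0: load  L0 | P0:S(70), P1:I, P2:S(70) | bus: none
[14] P0: load  L1 | P0:S(33), P1:S(33), P2:I | bus: none
[15] P2: load  L0 | P0:S(70), P1:I, P2:S(70) | bus: none
[16] P1: load  L1 | P0:S(33), P1:S(33), P2:I | bus: none
[17] P0: store L1 := 54 | P0:M(54), P1:I, P2:I | bus: BusUpgr
[18] P1: store L1 := 52 | P0:I, P1:M(52), P2:I | bus: BusRdX,Flush
[19] P2: load  L0 | P0:S(70), P1:I, P2:S(70) | bus: none
[20] P1: store L1 := 9 | P0:I, P1:M(9), P2:I | bus: none
[21] P0: load  L1 | P0:S(9), P1:S(9), P2:I | bus: BusRd,Flush
[22] P0: load  L0 | P0:S(70), P1:I, P2:S(70) | bus: none
[23] P0: store L1 := 49 | P0:M(49), P1:I, P2:I | bus: BusUpgr
[24] P0: store L0 := 91 | P0:M(91), P1:I, P2:I | bus: BusUpgr
[25] P1: load  L0 | P0:S(91), P1:S(91), P2:I | bus: BusRd,Flush
[26] P0: load  L1 | P0:M(49), P1:I, P2:I | bus: none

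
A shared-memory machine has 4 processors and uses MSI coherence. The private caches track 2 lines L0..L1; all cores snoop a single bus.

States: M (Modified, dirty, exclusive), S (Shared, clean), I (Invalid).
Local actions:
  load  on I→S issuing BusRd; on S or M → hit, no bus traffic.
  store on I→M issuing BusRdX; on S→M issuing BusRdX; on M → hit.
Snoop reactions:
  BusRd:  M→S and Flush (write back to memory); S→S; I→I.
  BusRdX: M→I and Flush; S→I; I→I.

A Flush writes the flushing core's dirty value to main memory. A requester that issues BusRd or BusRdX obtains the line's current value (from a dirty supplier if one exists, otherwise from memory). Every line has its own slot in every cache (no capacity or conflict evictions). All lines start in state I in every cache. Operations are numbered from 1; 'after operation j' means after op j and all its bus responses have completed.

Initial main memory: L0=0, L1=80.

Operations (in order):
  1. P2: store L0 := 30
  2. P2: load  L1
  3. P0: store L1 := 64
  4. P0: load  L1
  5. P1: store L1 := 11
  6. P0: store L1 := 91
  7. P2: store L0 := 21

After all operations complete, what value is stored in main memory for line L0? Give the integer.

  op1 P2: store L0 := 30 → I/I/M/I on L0; bus BusRdX; mem=0
  op2 P2: load  L1 → I/I/S/I on L1; bus BusRd; mem=80
  op3 P0: store L1 := 64 → M/I/I/I on L1; bus BusRdX; mem=80
  op4 P0: load  L1 → M/I/I/I on L1; bus (none); mem=80
  op5 P1: store L1 := 11 → I/M/I/I on L1; bus BusRdX Flush; mem=64
  op6 P0: store L1 := 91 → M/I/I/I on L1; bus BusRdX Flush; mem=11
  op7 P2: store L0 := 21 → I/I/M/I on L0; bus (none); mem=0

memory[L0] = 0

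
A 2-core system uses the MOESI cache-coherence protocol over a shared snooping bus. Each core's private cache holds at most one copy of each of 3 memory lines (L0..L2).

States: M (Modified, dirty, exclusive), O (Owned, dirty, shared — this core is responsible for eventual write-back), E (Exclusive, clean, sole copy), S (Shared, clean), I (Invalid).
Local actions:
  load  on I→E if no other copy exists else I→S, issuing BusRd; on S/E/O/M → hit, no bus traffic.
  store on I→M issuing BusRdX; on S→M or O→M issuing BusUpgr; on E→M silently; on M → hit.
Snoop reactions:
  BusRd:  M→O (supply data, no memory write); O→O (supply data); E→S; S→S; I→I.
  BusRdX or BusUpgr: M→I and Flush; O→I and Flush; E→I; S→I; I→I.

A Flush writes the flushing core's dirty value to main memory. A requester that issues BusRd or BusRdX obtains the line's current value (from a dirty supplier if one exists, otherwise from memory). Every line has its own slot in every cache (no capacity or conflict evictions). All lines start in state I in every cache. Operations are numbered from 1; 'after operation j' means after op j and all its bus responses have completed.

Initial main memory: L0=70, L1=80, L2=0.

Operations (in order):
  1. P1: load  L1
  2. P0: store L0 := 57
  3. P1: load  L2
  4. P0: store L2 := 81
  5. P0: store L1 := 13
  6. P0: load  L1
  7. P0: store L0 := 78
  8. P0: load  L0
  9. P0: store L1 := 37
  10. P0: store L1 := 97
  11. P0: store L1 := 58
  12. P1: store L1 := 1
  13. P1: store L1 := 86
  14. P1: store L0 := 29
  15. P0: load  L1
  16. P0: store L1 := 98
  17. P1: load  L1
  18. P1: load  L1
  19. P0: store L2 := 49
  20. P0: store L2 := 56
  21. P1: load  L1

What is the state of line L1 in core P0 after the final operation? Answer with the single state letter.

step 1: P1: load  L1  ⟶  IE  (L1)  txn=BusRd  M[L1]=80
step 2: P0: store L0 := 57  ⟶  MI  (L0)  txn=BusRdX  M[L0]=70
step 3: P1: load  L2  ⟶  IE  (L2)  txn=BusRd  M[L2]=0
step 4: P0: store L2 := 81  ⟶  MI  (L2)  txn=BusRdX  M[L2]=0
step 5: P0: store L1 := 13  ⟶  MI  (L1)  txn=BusRdX  M[L1]=80
step 6: P0: load  L1  ⟶  MI  (L1)  txn=∅  M[L1]=80
step 7: P0: store L0 := 78  ⟶  MI  (L0)  txn=∅  M[L0]=70
step 8: P0: load  L0  ⟶  MI  (L0)  txn=∅  M[L0]=70
step 9: P0: store L1 := 37  ⟶  MI  (L1)  txn=∅  M[L1]=80
step 10: P0: store L1 := 97  ⟶  MI  (L1)  txn=∅  M[L1]=80
step 11: P0: store L1 := 58  ⟶  MI  (L1)  txn=∅  M[L1]=80
step 12: P1: store L1 := 1  ⟶  IM  (L1)  txn=BusRdX+Flush  M[L1]=58
step 13: P1: store L1 := 86  ⟶  IM  (L1)  txn=∅  M[L1]=58
step 14: P1: store L0 := 29  ⟶  IM  (L0)  txn=BusRdX+Flush  M[L0]=78
step 15: P0: load  L1  ⟶  SO  (L1)  txn=BusRd  M[L1]=58
step 16: P0: store L1 := 98  ⟶  MI  (L1)  txn=BusUpgr+Flush  M[L1]=86
step 17: P1: load  L1  ⟶  OS  (L1)  txn=BusRd  M[L1]=86
step 18: P1: load  L1  ⟶  OS  (L1)  txn=∅  M[L1]=86
step 19: P0: store L2 := 49  ⟶  MI  (L2)  txn=∅  M[L2]=0
step 20: P0: store L2 := 56  ⟶  MI  (L2)  txn=∅  M[L2]=0
step 21: P1: load  L1  ⟶  OS  (L1)  txn=∅  M[L1]=86

state = O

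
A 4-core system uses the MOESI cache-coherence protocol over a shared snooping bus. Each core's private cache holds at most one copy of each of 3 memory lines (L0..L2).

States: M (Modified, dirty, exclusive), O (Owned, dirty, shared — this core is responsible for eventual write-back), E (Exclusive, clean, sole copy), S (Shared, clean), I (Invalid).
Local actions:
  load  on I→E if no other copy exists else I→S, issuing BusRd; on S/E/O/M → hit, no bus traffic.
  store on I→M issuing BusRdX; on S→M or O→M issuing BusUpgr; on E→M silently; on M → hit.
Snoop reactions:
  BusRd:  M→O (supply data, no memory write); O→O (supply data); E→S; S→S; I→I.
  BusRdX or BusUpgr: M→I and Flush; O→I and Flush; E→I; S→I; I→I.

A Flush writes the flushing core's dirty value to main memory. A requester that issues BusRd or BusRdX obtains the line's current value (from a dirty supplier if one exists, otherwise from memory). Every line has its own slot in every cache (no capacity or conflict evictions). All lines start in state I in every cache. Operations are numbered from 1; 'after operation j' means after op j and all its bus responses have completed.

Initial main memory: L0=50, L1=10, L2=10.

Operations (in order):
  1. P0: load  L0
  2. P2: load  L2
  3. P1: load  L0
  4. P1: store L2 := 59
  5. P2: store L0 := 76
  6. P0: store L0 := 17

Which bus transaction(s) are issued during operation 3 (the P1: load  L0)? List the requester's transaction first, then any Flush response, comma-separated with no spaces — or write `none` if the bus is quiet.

[1] P0: load  L0 | P0:E(50), P1:I, P2:I, P3:I | bus: BusRd
[2] P2: load  L2 | P0:I, P1:I, P2:E(10), P3:I | bus: BusRd
[3] P1: load  L0 | P0:S(50), P1:S(50), P2:I, P3:I | bus: BusRd
[4] P1: store L2 := 59 | P0:I, P1:M(59), P2:I, P3:I | bus: BusRdX
[5] P2: store L0 := 76 | P0:I, P1:I, P2:M(76), P3:I | bus: BusRdX
[6] P0: store L0 := 17 | P0:M(17), P1:I, P2:I, P3:I | bus: BusRdX,Flush

bus = BusRd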